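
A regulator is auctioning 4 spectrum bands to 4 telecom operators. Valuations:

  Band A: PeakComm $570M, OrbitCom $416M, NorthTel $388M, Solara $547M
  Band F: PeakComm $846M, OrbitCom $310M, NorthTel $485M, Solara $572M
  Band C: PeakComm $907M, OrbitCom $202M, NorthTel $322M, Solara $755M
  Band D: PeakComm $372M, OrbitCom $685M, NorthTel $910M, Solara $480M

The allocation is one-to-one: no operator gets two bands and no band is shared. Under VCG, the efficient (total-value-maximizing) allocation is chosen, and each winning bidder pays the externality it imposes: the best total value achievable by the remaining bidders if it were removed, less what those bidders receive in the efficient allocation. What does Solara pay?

Solara pays $61M.

Efficient allocation: PeakComm→Band F ($846M), OrbitCom→Band A ($416M), NorthTel→Band D ($910M), Solara→Band C ($755M); total welfare W = $2927M.
Solara receives Band C at value $755M, so the others get W − 755 = $2172M.
Without Solara: best allocation of the remaining 3 bidders over all 4 bands is PeakComm→Band C ($907M), OrbitCom→Band A ($416M), NorthTel→Band D ($910M), total $2233M.
VCG payment = (others' best without Solara) − (others' welfare with Solara) = 2233 − 2172 = $61M.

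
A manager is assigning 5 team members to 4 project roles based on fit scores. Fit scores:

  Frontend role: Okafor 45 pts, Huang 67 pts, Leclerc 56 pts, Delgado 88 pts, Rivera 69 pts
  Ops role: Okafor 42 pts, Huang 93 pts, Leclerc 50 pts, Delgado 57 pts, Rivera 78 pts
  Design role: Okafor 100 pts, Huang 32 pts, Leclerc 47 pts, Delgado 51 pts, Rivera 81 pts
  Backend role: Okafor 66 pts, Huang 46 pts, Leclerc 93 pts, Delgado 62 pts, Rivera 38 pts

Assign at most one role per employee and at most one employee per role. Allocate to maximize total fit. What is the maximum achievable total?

This is the linear assignment problem.
Optimal: Delgado→Frontend role (88 pts), Huang→Ops role (93 pts), Okafor→Design role (100 pts), Leclerc→Backend role (93 pts) — total 88+93+100+93 = 374 pts.

Max total: 374 pts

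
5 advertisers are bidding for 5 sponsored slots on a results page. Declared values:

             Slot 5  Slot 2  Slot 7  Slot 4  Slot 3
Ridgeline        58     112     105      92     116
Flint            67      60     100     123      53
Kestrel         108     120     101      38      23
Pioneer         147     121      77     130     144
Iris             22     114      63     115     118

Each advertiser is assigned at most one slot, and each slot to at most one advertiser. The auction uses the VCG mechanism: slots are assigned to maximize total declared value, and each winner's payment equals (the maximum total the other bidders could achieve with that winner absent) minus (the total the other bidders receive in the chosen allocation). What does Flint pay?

Efficient allocation: Ridgeline→Slot 7 ($105), Flint→Slot 4 ($123), Kestrel→Slot 2 ($120), Pioneer→Slot 5 ($147), Iris→Slot 3 ($118); total welfare W = $613.
Flint receives Slot 4 at value $123, so the others get W − 123 = $490.
Without Flint: best allocation of the remaining 4 bidders over all 5 slots is Ridgeline→Slot 3 ($116), Kestrel→Slot 2 ($120), Pioneer→Slot 5 ($147), Iris→Slot 4 ($115), total $498.
VCG payment = (others' best without Flint) − (others' welfare with Flint) = 498 − 490 = $8.

Flint pays $8.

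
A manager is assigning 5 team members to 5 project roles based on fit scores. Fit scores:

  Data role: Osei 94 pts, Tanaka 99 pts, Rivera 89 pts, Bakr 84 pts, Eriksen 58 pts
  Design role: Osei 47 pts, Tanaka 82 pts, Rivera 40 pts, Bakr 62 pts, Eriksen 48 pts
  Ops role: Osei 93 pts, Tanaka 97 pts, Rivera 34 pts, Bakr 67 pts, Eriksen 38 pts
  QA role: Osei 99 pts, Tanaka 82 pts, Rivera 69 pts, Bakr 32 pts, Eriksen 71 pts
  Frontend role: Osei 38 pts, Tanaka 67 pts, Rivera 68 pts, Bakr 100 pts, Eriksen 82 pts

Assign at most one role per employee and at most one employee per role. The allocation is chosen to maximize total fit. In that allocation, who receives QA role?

Eriksen receives QA role.

Optimal: Osei→Ops role (93 pts), Tanaka→Design role (82 pts), Rivera→Data role (89 pts), Bakr→Frontend role (100 pts), Eriksen→QA role (71 pts) — total 93+82+89+100+71 = 435 pts.
Row-greedy (each employee in turn takes its best remaining role) gives 381 pts, worse by 54.
Next-best assignment: Osei→QA role, Tanaka→Ops role, Rivera→Data role, Bakr→Frontend role, Eriksen→Design role = 433 pts.
No other one-to-one assignment exceeds 435 pts.
Eriksen's own top role is Frontend role (82 pts), but forcing Eriksen→Frontend role and reassigning the rest optimally gives only 429 pts — worse by 6.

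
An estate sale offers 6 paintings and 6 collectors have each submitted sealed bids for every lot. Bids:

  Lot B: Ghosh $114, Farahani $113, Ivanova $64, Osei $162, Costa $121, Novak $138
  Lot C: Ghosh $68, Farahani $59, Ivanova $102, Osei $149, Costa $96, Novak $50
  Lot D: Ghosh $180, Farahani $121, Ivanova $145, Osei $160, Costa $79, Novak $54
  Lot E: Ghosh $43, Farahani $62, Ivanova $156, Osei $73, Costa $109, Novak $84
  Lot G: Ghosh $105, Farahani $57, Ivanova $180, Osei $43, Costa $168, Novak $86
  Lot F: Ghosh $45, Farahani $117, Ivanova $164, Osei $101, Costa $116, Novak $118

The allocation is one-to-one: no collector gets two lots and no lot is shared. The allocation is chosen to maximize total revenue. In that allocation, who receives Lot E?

Optimal: Ghosh→Lot D ($180), Farahani→Lot F ($117), Ivanova→Lot E ($156), Osei→Lot C ($149), Costa→Lot G ($168), Novak→Lot B ($138) — total 180+117+156+149+168+138 = $908.
Row-greedy (each collector in turn takes its best remaining lot) gives $798, worse by 110.
Swapping Osei↔Novak (Osei→Lot B $162, Novak→Lot C $50) loses 75.
Ivanova's own top lot is Lot G ($180), but forcing Ivanova→Lot G and reassigning the rest optimally gives only $873 — worse by 35.

Ivanova receives Lot E.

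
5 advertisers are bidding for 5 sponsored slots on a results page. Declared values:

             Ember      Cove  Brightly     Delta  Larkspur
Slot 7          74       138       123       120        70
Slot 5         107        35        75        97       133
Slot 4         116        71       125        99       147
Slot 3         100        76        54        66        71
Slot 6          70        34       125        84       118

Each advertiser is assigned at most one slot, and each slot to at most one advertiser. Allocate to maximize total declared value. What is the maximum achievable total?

Maximum total: $607

Optimal: Ember→Slot 3 ($100), Cove→Slot 7 ($138), Brightly→Slot 6 ($125), Delta→Slot 5 ($97), Larkspur→Slot 4 ($147) — total 100+138+125+97+147 = $607.
Column-greedy (each slot in turn goes to its best remaining advertiser) gives $580, worse by 27.
No other one-to-one assignment exceeds $607.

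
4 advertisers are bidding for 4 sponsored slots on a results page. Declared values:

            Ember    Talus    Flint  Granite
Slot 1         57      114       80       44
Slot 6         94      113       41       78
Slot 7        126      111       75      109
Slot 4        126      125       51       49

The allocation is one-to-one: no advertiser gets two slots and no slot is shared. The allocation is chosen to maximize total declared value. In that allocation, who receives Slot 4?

Ember receives Slot 4.

Optimal: Ember→Slot 4 ($126), Talus→Slot 6 ($113), Flint→Slot 1 ($80), Granite→Slot 7 ($109) — total 126+113+80+109 = $428.
Column-greedy (each slot in turn goes to its best remaining advertiser) gives $368, worse by 60.
Next-best assignment: Ember→Slot 7, Talus→Slot 4, Flint→Slot 1, Granite→Slot 6 = $409.
Ember's own top slot is Slot 7 ($126), but forcing Ember→Slot 7 and reassigning the rest optimally gives only $409 — worse by 19.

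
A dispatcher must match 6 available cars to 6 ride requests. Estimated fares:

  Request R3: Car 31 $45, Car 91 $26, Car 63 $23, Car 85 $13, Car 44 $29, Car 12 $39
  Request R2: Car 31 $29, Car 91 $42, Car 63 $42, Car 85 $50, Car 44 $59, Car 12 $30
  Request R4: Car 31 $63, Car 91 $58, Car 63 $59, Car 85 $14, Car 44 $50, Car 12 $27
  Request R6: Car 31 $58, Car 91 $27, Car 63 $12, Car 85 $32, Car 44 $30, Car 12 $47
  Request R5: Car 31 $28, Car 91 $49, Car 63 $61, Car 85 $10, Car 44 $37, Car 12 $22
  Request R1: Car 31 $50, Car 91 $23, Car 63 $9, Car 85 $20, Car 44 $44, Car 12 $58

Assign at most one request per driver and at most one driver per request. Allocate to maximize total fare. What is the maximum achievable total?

Optimal: Car 31→Request R6 ($58), Car 91→Request R4 ($58), Car 63→Request R5 ($61), Car 85→Request R2 ($50), Car 44→Request R3 ($29), Car 12→Request R1 ($58) — total 58+58+61+50+29+58 = $314.
Row-greedy (each driver in turn takes its best remaining request) gives $269, worse by 45.
Next-best assignment: Car 31→Request R3, Car 91→Request R4, Car 63→Request R5, Car 85→Request R6, Car 44→Request R2, Car 12→Request R1 = $313.

Maximum total: $314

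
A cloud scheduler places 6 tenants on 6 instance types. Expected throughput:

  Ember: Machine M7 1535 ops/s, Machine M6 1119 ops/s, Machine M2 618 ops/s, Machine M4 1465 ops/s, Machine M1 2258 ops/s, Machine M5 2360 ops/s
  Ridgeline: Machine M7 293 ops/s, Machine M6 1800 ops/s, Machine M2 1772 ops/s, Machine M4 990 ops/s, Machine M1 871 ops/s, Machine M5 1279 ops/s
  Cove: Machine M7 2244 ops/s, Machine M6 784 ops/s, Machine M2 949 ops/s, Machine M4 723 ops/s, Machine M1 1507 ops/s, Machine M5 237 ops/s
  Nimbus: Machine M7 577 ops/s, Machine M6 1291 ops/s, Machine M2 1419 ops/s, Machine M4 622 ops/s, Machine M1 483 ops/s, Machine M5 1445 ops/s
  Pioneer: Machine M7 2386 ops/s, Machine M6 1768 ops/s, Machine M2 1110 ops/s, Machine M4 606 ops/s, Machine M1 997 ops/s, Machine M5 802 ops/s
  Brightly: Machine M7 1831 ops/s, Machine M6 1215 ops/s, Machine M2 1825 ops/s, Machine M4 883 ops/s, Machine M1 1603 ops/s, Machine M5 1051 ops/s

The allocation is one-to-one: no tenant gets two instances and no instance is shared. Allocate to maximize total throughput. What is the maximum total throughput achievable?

This is a one-to-one assignment (maximum-weight bipartite matching).
Optimal: Ember→Machine M1 (2258 ops/s), Ridgeline→Machine M4 (990 ops/s), Cove→Machine M7 (2244 ops/s), Nimbus→Machine M5 (1445 ops/s), Pioneer→Machine M6 (1768 ops/s), Brightly→Machine M2 (1825 ops/s) — total 2258+990+2244+1445+1768+1825 = 10530 ops/s.
Row-greedy (each tenant in turn takes its best remaining instance) gives 9703 ops/s, worse by 827.
Swapping Brightly↔Cove (Brightly→Machine M7 1831 ops/s, Cove→Machine M2 949 ops/s) loses 1289.
No other one-to-one assignment exceeds 10530 ops/s.

Maximum total: 10530 ops/s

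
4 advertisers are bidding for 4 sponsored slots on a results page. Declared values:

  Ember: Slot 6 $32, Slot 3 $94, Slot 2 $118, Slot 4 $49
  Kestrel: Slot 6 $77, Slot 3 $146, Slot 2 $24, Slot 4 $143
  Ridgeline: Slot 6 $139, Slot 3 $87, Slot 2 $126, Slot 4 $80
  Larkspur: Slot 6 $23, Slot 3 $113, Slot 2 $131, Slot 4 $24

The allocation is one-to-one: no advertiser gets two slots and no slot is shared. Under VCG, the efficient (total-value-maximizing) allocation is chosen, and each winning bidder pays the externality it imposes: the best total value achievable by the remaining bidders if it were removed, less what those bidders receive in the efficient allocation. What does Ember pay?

Ember pays $21.

Efficient allocation: Ember→Slot 2 ($118), Kestrel→Slot 4 ($143), Ridgeline→Slot 6 ($139), Larkspur→Slot 3 ($113); total welfare W = $513.
Ember receives Slot 2 at value $118, so the others get W − 118 = $395.
Without Ember: best allocation of the remaining 3 bidders over all 4 slots is Kestrel→Slot 3 ($146), Ridgeline→Slot 6 ($139), Larkspur→Slot 2 ($131), total $416.
VCG payment = (others' best without Ember) − (others' welfare with Ember) = 416 − 395 = $21.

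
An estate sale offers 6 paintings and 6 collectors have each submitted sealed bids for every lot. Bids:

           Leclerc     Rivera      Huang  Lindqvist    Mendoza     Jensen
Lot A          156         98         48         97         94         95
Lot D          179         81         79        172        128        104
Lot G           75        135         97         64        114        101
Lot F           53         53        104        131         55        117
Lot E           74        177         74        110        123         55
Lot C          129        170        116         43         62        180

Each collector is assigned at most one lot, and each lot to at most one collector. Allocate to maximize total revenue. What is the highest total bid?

Max total: $903

Optimal: Leclerc→Lot A ($156), Rivera→Lot E ($177), Huang→Lot F ($104), Lindqvist→Lot D ($172), Mendoza→Lot G ($114), Jensen→Lot C ($180) — total 156+177+104+172+114+180 = $903.
Max-entry greedy (repeatedly take the single best remaining cell) gives $829, worse by 74.
Next-best assignment: Leclerc→Lot A, Rivera→Lot G, Huang→Lot F, Lindqvist→Lot D, Mendoza→Lot E, Jensen→Lot C = $870.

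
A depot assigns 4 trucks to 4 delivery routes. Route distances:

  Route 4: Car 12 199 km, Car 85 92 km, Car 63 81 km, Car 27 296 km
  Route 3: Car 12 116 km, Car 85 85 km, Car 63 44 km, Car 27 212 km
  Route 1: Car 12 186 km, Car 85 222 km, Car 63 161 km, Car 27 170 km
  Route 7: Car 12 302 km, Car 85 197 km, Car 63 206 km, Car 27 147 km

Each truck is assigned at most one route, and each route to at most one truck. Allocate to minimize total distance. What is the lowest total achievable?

Optimal: Car 12→Route 1 (186 km), Car 85→Route 4 (92 km), Car 63→Route 3 (44 km), Car 27→Route 7 (147 km) — total 186+92+44+147 = 469 km.
Column-greedy (each route in turn goes to its cheapest remaining truck) gives 638 km, worse by 169.
Next-best assignment: Car 12→Route 1, Car 85→Route 3, Car 63→Route 4, Car 27→Route 7 = 499 km.

Minimum total: 469 km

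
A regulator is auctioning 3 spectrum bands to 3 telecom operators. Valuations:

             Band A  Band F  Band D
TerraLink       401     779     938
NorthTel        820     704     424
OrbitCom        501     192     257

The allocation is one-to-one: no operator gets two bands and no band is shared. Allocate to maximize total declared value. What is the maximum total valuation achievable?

Max total: $2143M

This is the linear assignment problem.
Optimal: TerraLink→Band D ($938M), NorthTel→Band F ($704M), OrbitCom→Band A ($501M) — total 938+704+501 = $2143M.
Next-best assignment: TerraLink→Band D, NorthTel→Band A, OrbitCom→Band F = $1950M.
Swapping OrbitCom↔NorthTel (OrbitCom→Band F $192M, NorthTel→Band A $820M) loses 193.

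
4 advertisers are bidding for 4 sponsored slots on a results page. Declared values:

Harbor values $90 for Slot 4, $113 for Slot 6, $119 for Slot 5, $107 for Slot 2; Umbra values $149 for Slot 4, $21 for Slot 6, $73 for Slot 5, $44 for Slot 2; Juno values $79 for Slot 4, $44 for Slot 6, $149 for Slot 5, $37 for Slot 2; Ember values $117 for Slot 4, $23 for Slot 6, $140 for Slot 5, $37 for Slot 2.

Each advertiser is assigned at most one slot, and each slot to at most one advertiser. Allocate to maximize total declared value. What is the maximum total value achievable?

Treat this as an assignment problem: match each advertiser to one slot.
Optimal: Harbor→Slot 6 ($113), Umbra→Slot 4 ($149), Juno→Slot 5 ($149), Ember→Slot 2 ($37) — total 113+149+149+37 = $448.
Row-greedy (each advertiser in turn takes its best remaining slot) gives $349, worse by 99.
Next-best assignment: Harbor→Slot 2, Umbra→Slot 4, Juno→Slot 6, Ember→Slot 5 = $440.
No other one-to-one assignment exceeds $448.

Max total: $448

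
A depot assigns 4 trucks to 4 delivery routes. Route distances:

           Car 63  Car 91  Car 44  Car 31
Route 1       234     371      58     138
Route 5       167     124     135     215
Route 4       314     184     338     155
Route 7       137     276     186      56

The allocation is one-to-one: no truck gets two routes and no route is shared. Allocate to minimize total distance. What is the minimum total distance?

This is the linear assignment problem.
Optimal: Car 63→Route 5 (167 km), Car 91→Route 4 (184 km), Car 44→Route 1 (58 km), Car 31→Route 7 (56 km) — total 167+184+58+56 = 465 km.
Column-greedy (each route in turn goes to its cheapest remaining truck) gives 474 km, worse by 9.
Next-best assignment: Car 63→Route 7, Car 91→Route 5, Car 44→Route 1, Car 31→Route 4 = 474 km.
No other one-to-one assignment undercuts 465 km.

Min total: 465 km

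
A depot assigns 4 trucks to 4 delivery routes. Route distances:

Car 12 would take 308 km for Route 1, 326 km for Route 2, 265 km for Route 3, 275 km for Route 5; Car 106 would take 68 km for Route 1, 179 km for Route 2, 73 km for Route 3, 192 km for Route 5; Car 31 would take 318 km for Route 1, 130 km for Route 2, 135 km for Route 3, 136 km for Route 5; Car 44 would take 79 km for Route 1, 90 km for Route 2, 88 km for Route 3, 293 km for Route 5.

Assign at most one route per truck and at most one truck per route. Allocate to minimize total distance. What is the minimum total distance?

Optimal: Car 12→Route 5 (275 km), Car 106→Route 3 (73 km), Car 31→Route 2 (130 km), Car 44→Route 1 (79 km) — total 275+73+130+79 = 557 km.
Column-greedy (each route in turn goes to its cheapest remaining truck) gives 568 km, worse by 11.
Next-best assignment: Car 12→Route 3, Car 106→Route 1, Car 31→Route 5, Car 44→Route 2 = 559 km.
Swapping Car 44↔Car 12 (Car 44→Route 5 293 km, Car 12→Route 1 308 km) adds 247.

Minimum total: 557 km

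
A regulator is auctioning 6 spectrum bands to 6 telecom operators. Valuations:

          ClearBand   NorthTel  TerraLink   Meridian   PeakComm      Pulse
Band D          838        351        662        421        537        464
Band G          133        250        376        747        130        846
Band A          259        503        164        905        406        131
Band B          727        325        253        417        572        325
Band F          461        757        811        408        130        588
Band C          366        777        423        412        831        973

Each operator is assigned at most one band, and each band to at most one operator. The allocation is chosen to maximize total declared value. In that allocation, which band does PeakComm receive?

PeakComm receives Band B.

Optimal: ClearBand→Band D ($838M), NorthTel→Band C ($777M), TerraLink→Band F ($811M), Meridian→Band A ($905M), PeakComm→Band B ($572M), Pulse→Band G ($846M) — total 838+777+811+905+572+846 = $4749M.
Max-entry greedy (repeatedly take the single best remaining cell) gives $4349M, worse by 400.
Next-best assignment: ClearBand→Band B, NorthTel→Band F, TerraLink→Band D, Meridian→Band A, PeakComm→Band C, Pulse→Band G = $4728M.
PeakComm's own top band is Band C ($831M), but forcing PeakComm→Band C and reassigning the rest optimally gives only $4728M — worse by 21.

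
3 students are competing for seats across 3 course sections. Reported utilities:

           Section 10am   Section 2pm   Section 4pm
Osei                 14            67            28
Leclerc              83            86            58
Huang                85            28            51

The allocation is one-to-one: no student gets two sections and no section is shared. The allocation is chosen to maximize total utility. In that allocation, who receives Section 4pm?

Optimal: Osei→Section 2pm (67 points), Leclerc→Section 4pm (58 points), Huang→Section 10am (85 points) — total 67+58+85 = 210 points.
No other one-to-one assignment exceeds 210 points.
Leclerc's own top section is Section 2pm (86 points), but forcing Leclerc→Section 2pm and reassigning the rest optimally gives only 199 points — worse by 11.

Leclerc receives Section 4pm.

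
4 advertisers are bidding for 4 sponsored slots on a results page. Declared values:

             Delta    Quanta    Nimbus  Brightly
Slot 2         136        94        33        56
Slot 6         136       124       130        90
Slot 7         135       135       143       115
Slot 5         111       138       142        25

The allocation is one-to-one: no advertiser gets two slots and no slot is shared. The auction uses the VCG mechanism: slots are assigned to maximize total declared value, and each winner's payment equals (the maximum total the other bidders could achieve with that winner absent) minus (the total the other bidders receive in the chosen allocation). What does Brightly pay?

Brightly pays $13.

Efficient allocation: Delta→Slot 2 ($136), Quanta→Slot 5 ($138), Nimbus→Slot 6 ($130), Brightly→Slot 7 ($115); total welfare W = $519.
Brightly receives Slot 7 at value $115, so the others get W − 115 = $404.
Without Brightly: best allocation of the remaining 3 bidders over all 4 slots is Delta→Slot 2 ($136), Quanta→Slot 5 ($138), Nimbus→Slot 7 ($143), total $417.
VCG payment = (others' best without Brightly) − (others' welfare with Brightly) = 417 − 404 = $13.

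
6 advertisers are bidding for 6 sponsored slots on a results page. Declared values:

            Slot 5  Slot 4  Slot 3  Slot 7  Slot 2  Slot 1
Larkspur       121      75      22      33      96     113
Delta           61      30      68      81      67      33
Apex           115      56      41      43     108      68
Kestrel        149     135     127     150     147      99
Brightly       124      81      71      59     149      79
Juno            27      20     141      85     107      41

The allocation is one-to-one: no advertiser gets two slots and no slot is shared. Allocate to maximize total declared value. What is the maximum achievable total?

Optimal: Larkspur→Slot 1 ($113), Delta→Slot 7 ($81), Apex→Slot 5 ($115), Kestrel→Slot 4 ($135), Brightly→Slot 2 ($149), Juno→Slot 3 ($141) — total 113+81+115+135+149+141 = $734.
Column-greedy (each slot in turn goes to its best remaining advertiser) gives $673, worse by 61.
Next-best assignment: Larkspur→Slot 1, Delta→Slot 7, Apex→Slot 2, Kestrel→Slot 4, Brightly→Slot 5, Juno→Slot 3 = $702.
Swapping Juno↔Brightly (Juno→Slot 2 $107, Brightly→Slot 3 $71) loses 112.

Maximum total: $734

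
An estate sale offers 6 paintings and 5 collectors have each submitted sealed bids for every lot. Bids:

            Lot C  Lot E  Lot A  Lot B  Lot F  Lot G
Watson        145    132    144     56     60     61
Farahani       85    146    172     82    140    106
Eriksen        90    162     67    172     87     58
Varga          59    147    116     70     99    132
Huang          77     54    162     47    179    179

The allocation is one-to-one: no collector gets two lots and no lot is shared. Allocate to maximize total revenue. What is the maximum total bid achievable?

Maximum total: $815

Optimal: Watson→Lot C ($145), Farahani→Lot A ($172), Eriksen→Lot B ($172), Varga→Lot E ($147), Huang→Lot F ($179) — total 145+172+172+147+179 = $815.
Column-greedy (each lot in turn goes to its best remaining collector) gives $728, worse by 87.
Checked against all permutations: $815 is optimal.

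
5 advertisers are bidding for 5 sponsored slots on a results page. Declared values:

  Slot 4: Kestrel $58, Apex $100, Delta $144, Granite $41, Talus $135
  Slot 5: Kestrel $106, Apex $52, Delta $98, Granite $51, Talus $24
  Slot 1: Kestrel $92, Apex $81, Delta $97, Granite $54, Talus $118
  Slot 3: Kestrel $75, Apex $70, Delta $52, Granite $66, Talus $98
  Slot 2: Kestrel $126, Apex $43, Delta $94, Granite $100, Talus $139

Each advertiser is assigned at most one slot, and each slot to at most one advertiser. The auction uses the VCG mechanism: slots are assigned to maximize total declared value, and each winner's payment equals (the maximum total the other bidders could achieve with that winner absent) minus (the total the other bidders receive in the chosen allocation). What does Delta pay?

Efficient allocation: Kestrel→Slot 5 ($106), Apex→Slot 3 ($70), Delta→Slot 4 ($144), Granite→Slot 2 ($100), Talus→Slot 1 ($118); total welfare W = $538.
Delta receives Slot 4 at value $144, so the others get W − 144 = $394.
Without Delta: best allocation of the remaining 4 bidders over all 5 slots is Kestrel→Slot 5 ($106), Apex→Slot 4 ($100), Granite→Slot 2 ($100), Talus→Slot 1 ($118), total $424.
VCG payment = (others' best without Delta) − (others' welfare with Delta) = 424 − 394 = $30.

Delta pays $30.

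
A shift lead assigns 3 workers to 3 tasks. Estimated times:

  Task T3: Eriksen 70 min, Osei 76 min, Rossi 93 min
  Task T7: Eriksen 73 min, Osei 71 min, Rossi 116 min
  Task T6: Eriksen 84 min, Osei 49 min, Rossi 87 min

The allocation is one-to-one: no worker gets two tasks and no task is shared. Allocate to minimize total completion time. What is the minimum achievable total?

Treat this as an assignment problem: match each worker to one task.
Optimal: Eriksen→Task T7 (73 min), Osei→Task T6 (49 min), Rossi→Task T3 (93 min) — total 73+49+93 = 215 min.
Column-greedy (each task in turn goes to its cheapest remaining worker) gives 228 min, worse by 13.
Next-best assignment: Eriksen→Task T3, Osei→Task T7, Rossi→Task T6 = 228 min.
Swapping Osei↔Eriksen (Osei→Task T7 71 min, Eriksen→Task T6 84 min) adds 33.

Min total: 215 min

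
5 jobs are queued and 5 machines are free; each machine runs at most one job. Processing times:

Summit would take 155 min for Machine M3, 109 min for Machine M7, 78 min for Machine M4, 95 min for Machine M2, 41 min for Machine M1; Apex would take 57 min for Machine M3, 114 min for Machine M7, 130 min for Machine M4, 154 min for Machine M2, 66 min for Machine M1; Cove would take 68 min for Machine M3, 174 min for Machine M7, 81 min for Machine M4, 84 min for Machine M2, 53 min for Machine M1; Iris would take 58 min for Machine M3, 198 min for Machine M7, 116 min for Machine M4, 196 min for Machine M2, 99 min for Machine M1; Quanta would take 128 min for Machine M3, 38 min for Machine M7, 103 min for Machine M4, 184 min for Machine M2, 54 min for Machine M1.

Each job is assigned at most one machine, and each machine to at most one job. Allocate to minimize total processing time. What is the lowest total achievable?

Min total: 324 min

Treat this as an assignment problem: match each job to one machine.
Optimal: Summit→Machine M4 (78 min), Apex→Machine M1 (66 min), Cove→Machine M2 (84 min), Iris→Machine M3 (58 min), Quanta→Machine M7 (38 min) — total 78+66+84+58+38 = 324 min.
Min-entry greedy (repeatedly take the single cheapest remaining cell) gives 413 min, worse by 89.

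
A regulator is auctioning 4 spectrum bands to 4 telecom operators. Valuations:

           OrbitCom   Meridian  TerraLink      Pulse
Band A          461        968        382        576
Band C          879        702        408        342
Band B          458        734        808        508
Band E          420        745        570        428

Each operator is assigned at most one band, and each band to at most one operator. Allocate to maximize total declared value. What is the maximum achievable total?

Optimal: OrbitCom→Band C ($879M), Meridian→Band A ($968M), TerraLink→Band B ($808M), Pulse→Band E ($428M) — total 879+968+808+428 = $3083M.
Swapping Pulse↔Meridian (Pulse→Band A $576M, Meridian→Band E $745M) loses 75.
No other one-to-one assignment exceeds $3083M.

Max total: $3083M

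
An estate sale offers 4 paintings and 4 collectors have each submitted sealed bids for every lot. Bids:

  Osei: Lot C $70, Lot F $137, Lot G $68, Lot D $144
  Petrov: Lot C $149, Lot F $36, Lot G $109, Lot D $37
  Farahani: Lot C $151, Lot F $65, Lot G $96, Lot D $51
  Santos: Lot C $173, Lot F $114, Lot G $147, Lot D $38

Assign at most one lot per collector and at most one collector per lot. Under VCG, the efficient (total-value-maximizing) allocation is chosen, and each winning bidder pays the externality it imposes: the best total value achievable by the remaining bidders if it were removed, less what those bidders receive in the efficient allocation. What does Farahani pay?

Efficient allocation: Osei→Lot D ($144), Petrov→Lot G ($109), Farahani→Lot C ($151), Santos→Lot F ($114); total welfare W = $518.
Farahani receives Lot C at value $151, so the others get W − 151 = $367.
Without Farahani: best allocation of the remaining 3 bidders over all 4 lots is Osei→Lot D ($144), Petrov→Lot C ($149), Santos→Lot G ($147), total $440.
VCG payment = (others' best without Farahani) − (others' welfare with Farahani) = 440 − 367 = $73.

Farahani pays $73.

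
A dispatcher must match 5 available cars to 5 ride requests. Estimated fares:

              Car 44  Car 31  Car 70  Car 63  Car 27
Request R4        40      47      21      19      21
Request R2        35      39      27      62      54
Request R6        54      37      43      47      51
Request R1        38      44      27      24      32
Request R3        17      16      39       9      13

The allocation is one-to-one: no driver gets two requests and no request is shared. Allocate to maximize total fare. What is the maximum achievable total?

Maximum total: $237

This is the linear assignment problem.
Optimal: Car 44→Request R1 ($38), Car 31→Request R4 ($47), Car 70→Request R3 ($39), Car 63→Request R2 ($62), Car 27→Request R6 ($51) — total 38+47+39+62+51 = $237.
Max-entry greedy (repeatedly take the single best remaining cell) gives $234, worse by 3.
Every other assignment is strictly worse.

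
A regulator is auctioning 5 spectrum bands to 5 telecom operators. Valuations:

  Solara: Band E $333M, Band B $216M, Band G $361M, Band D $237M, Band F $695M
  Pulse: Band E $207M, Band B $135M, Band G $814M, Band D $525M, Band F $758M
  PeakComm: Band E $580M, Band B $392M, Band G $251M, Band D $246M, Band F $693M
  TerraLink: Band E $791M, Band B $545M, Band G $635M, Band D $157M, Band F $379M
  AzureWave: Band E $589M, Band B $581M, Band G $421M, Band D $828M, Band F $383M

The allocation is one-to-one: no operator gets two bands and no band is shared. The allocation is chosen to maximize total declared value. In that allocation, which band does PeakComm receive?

PeakComm receives Band B.

Treat this as an assignment problem: match each operator to one band.
Optimal: Solara→Band F ($695M), Pulse→Band G ($814M), PeakComm→Band B ($392M), TerraLink→Band E ($791M), AzureWave→Band D ($828M) — total 695+814+392+791+828 = $3520M.
Column-greedy (each band in turn goes to its best remaining operator) gives $3127M, worse by 393.
PeakComm's own top band is Band F ($693M), but forcing PeakComm→Band F and reassigning the rest optimally gives only $3342M — worse by 178.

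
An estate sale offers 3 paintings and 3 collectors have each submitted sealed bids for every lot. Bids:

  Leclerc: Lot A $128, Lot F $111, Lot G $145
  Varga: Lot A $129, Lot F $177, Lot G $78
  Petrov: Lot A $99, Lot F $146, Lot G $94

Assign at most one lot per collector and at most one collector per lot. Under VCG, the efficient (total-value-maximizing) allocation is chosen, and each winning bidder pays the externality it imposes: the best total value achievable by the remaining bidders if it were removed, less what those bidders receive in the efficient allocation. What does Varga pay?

Efficient allocation: Leclerc→Lot G ($145), Varga→Lot F ($177), Petrov→Lot A ($99); total welfare W = $421.
Varga receives Lot F at value $177, so the others get W − 177 = $244.
Without Varga: best allocation of the remaining 2 bidders over all 3 lots is Leclerc→Lot G ($145), Petrov→Lot F ($146), total $291.
VCG payment = (others' best without Varga) − (others' welfare with Varga) = 291 − 244 = $47.

Varga pays $47.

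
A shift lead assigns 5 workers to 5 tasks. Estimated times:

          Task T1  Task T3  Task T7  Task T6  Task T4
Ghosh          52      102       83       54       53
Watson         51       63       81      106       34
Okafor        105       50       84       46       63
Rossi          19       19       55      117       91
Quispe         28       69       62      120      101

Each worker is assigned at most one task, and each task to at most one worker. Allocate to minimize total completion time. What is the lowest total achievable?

Treat this as an assignment problem: match each worker to one task.
Optimal: Ghosh→Task T7 (83 min), Watson→Task T4 (34 min), Okafor→Task T6 (46 min), Rossi→Task T3 (19 min), Quispe→Task T1 (28 min) — total 83+34+46+19+28 = 210 min.
Column-greedy (each task in turn goes to its cheapest remaining worker) gives 219 min, worse by 9.
Next-best assignment: Ghosh→Task T1, Watson→Task T4, Okafor→Task T6, Rossi→Task T3, Quispe→Task T7 = 213 min.
Swapping Quispe↔Rossi (Quispe→Task T3 69 min, Rossi→Task T1 19 min) adds 41.

Min total: 210 min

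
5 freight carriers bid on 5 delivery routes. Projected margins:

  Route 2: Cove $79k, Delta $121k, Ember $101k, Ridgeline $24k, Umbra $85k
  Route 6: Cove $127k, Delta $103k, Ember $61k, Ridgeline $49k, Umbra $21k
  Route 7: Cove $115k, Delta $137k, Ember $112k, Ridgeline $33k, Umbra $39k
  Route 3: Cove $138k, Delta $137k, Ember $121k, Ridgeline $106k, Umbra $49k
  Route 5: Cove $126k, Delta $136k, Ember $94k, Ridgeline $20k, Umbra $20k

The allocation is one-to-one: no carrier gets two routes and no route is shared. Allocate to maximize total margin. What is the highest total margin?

Optimal: Cove→Route 6 ($127k), Delta→Route 5 ($136k), Ember→Route 7 ($112k), Ridgeline→Route 3 ($106k), Umbra→Route 2 ($85k) — total 127+136+112+106+85 = $566k.
Row-greedy (each carrier in turn takes its best remaining route) gives $445k, worse by 121.
Swapping Cove↔Umbra (Cove→Route 2 $79k, Umbra→Route 6 $21k) loses 112.

Max total: $566k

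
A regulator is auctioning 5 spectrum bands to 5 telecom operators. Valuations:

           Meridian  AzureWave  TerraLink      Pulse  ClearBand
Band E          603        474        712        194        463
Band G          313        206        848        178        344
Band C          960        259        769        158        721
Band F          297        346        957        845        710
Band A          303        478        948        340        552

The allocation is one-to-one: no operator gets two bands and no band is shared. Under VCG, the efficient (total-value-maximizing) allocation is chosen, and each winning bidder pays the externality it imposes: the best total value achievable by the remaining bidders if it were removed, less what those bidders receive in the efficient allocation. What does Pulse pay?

Pulse pays $258M.

Efficient allocation: Meridian→Band C ($960M), AzureWave→Band E ($474M), TerraLink→Band G ($848M), Pulse→Band F ($845M), ClearBand→Band A ($552M); total welfare W = $3679M.
Pulse receives Band F at value $845M, so the others get W − 845 = $2834M.
Without Pulse: best allocation of the remaining 4 bidders over all 5 bands is Meridian→Band C ($960M), AzureWave→Band E ($474M), TerraLink→Band A ($948M), ClearBand→Band F ($710M), total $3092M.
VCG payment = (others' best without Pulse) − (others' welfare with Pulse) = 3092 − 2834 = $258M.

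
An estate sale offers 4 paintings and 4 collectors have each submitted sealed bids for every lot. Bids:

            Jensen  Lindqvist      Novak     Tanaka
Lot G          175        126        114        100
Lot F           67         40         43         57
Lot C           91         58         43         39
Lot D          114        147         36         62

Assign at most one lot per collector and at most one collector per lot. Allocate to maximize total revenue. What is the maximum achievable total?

Optimal: Jensen→Lot G ($175), Lindqvist→Lot D ($147), Novak→Lot C ($43), Tanaka→Lot F ($57) — total 175+147+43+57 = $422.
Row-greedy (each collector in turn takes its best remaining lot) gives $404, worse by 18.
Next-best assignment: Jensen→Lot C, Lindqvist→Lot D, Novak→Lot G, Tanaka→Lot F = $409.
Swapping Tanaka↔Jensen (Tanaka→Lot G $100, Jensen→Lot F $67) loses 65.
No other one-to-one assignment exceeds $422.

Max total: $422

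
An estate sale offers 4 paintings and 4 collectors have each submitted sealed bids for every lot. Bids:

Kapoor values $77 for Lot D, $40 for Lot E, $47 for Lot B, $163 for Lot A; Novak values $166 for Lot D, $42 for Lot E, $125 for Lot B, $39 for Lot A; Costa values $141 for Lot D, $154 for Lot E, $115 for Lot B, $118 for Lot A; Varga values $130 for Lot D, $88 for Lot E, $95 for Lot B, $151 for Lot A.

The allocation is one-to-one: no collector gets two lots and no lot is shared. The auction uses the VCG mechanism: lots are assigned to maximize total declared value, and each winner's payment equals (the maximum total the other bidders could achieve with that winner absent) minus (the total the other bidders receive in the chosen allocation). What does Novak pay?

Efficient allocation: Kapoor→Lot A ($163), Novak→Lot D ($166), Costa→Lot E ($154), Varga→Lot B ($95); total welfare W = $578.
Novak receives Lot D at value $166, so the others get W − 166 = $412.
Without Novak: best allocation of the remaining 3 bidders over all 4 lots is Kapoor→Lot A ($163), Costa→Lot E ($154), Varga→Lot D ($130), total $447.
VCG payment = (others' best without Novak) − (others' welfare with Novak) = 447 − 412 = $35.

Novak pays $35.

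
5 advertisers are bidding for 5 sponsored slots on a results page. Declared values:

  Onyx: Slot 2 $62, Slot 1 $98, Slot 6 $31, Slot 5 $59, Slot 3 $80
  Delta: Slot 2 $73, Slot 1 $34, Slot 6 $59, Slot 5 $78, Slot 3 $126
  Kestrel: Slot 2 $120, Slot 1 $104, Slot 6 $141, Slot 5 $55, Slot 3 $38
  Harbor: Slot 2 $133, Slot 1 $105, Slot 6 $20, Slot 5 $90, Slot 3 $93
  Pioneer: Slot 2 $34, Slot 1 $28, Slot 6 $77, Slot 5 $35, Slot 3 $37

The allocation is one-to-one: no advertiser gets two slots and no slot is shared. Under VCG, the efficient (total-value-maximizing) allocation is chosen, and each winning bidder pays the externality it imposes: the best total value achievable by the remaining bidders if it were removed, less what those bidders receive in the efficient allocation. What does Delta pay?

Efficient allocation: Onyx→Slot 1 ($98), Delta→Slot 3 ($126), Kestrel→Slot 6 ($141), Harbor→Slot 2 ($133), Pioneer→Slot 5 ($35); total welfare W = $533.
Delta receives Slot 3 at value $126, so the others get W − 126 = $407.
Without Delta: best allocation of the remaining 4 bidders over all 5 slots is Onyx→Slot 1 ($98), Kestrel→Slot 6 ($141), Harbor→Slot 2 ($133), Pioneer→Slot 3 ($37), total $409.
VCG payment = (others' best without Delta) − (others' welfare with Delta) = 409 − 407 = $2.

Delta pays $2.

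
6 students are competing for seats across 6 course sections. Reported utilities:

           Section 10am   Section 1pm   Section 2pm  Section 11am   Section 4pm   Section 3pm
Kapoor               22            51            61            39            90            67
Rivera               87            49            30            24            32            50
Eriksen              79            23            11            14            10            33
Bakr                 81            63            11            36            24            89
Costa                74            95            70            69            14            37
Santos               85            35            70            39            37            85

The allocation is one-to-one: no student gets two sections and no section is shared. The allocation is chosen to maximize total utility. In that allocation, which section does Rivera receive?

Rivera receives Section 11am.

Optimal: Kapoor→Section 4pm (90 points), Rivera→Section 11am (24 points), Eriksen→Section 10am (79 points), Bakr→Section 3pm (89 points), Costa→Section 1pm (95 points), Santos→Section 2pm (70 points) — total 90+24+79+89+95+70 = 447 points.
No other one-to-one assignment exceeds 447 points.
Rivera's own top section is Section 10am (87 points), but forcing Rivera→Section 10am and reassigning the rest optimally gives only 445 points — worse by 2.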